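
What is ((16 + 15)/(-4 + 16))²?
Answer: 961/144 ≈ 6.6736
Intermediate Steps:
((16 + 15)/(-4 + 16))² = (31/12)² = 961/144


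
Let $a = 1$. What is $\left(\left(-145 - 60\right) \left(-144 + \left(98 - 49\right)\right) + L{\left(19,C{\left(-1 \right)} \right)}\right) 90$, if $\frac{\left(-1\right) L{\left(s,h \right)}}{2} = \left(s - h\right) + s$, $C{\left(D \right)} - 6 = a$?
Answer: $1747170$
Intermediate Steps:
$C{\left(D \right)} = 7$ ($C{\left(D \right)} = 6 + 1 = 7$)
$L{\left(s,h \right)} = - 4 s + 2 h$ ($L{\left(s,h \right)} = - 2 \left(\left(s - h\right) + s\right) = - 2 \left(- h + 2 s\right) = - 4 s + 2 h$)
$\left(\left(-145 - 60\right) \left(-144 + \left(98 - 49\right)\right) + L{\left(19,C{\left(-1 \right)} \right)}\right) 90 = \left(\left(-145 - 60\right) \left(-144 + \left(98 - 49\right)\right) + \left(\left(-4\right) 19 + 2 \cdot 7\right)\right) 90 = \left(- 205 \left(-144 + 49\right) + \left(-76 + 14\right)\right) 90 = \left(\left(-205\right) \left(-95\right) - 62\right) 90 = \left(19475 - 62\right) 90 = 19413 \cdot 90 = 1747170$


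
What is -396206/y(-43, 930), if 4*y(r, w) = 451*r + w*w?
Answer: -1584824/845507 ≈ -1.8744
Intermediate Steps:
y(r, w) = w²/4 + 451*r/4 (y(r, w) = (451*r + w*w)/4 = (451*r + w²)/4 = (w² + 451*r)/4 = w²/4 + 451*r/4)
-396206/y(-43, 930) = -396206/((¼)*930² + (451/4)*(-43)) = -396206/((¼)*864900 - 19393/4) = -396206/(216225 - 19393/4) = -396206/845507/4 = -396206*4/845507 = -1584824/845507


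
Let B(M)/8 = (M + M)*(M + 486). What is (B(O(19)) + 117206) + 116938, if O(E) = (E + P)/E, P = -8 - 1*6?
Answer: 85265104/361 ≈ 2.3619e+5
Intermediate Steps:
P = -14 (P = -8 - 6 = -14)
O(E) = (-14 + E)/E (O(E) = (E - 14)/E = (-14 + E)/E)
B(M) = 16*M*(486 + M) (B(M) = 8*((M + M)*(M + 486)) = 8*((2*M)*(486 + M)) = 8*(2*M*(486 + M)) = 16*M*(486 + M))
(B(O(19)) + 117206) + 116938 = (16*((-14 + 19)/19)*(486 + (-14 + 19)/19) + 117206) + 116938 = (16*((1/19)*5)*(486 + (1/19)*5) + 117206) + 116938 = (16*(5/19)*(486 + 5/19) + 117206) + 116938 = (16*(5/19)*(9239/19) + 117206) + 116938 = (739120/361 + 117206) + 116938 = 43050486/361 + 116938 = 85265104/361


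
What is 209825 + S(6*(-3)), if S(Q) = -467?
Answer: 209358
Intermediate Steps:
209825 + S(6*(-3)) = 209825 - 467 = 209358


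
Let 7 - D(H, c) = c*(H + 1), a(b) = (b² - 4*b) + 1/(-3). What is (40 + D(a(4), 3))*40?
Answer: 1800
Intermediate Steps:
a(b) = -⅓ + b² - 4*b (a(b) = (b² - 4*b) - ⅓ = -⅓ + b² - 4*b)
D(H, c) = 7 - c*(1 + H) (D(H, c) = 7 - c*(H + 1) = 7 - c*(1 + H))
(40 + D(a(4), 3))*40 = (40 + (7 - 1*3 - 1*(-⅓ + 4² - 4*4)*3))*40 = (40 + (7 - 3 - 1*(-⅓ + 16 - 16)*3))*40 = (40 + (7 - 3 - 1*(-⅓)*3))*40 = (40 + (7 - 3 + 1))*40 = (40 + 5)*40 = 45*40 = 1800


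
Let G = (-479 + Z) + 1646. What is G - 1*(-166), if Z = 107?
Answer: 1440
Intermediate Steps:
G = 1274 (G = (-479 + 107) + 1646 = -372 + 1646 = 1274)
G - 1*(-166) = 1274 - 1*(-166) = 1274 + 166 = 1440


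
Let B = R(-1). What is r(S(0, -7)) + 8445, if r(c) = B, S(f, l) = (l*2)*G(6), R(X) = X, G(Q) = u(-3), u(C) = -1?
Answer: 8444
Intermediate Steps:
G(Q) = -1
B = -1
S(f, l) = -2*l (S(f, l) = (l*2)*(-1) = (2*l)*(-1) = -2*l)
r(c) = -1
r(S(0, -7)) + 8445 = -1 + 8445 = 8444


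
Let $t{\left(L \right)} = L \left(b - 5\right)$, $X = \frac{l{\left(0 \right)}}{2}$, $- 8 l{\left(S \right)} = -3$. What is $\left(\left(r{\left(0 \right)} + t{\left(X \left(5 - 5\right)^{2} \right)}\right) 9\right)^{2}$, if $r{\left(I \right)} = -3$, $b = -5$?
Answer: $729$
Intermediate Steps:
$l{\left(S \right)} = \frac{3}{8}$ ($l{\left(S \right)} = \left(- \frac{1}{8}\right) \left(-3\right) = \frac{3}{8}$)
$X = \frac{3}{16}$ ($X = \frac{3}{8 \cdot 2} = \frac{3}{8} \cdot \frac{1}{2} = \frac{3}{16} \approx 0.1875$)
$t{\left(L \right)} = - 10 L$ ($t{\left(L \right)} = L \left(-5 - 5\right) = L \left(-10\right) = - 10 L$)
$\left(\left(r{\left(0 \right)} + t{\left(X \left(5 - 5\right)^{2} \right)}\right) 9\right)^{2} = \left(\left(-3 - 10 \frac{3 \left(5 - 5\right)^{2}}{16}\right) 9\right)^{2} = \left(\left(-3 - 10 \frac{3 \cdot 0^{2}}{16}\right) 9\right)^{2} = \left(\left(-3 - 10 \cdot \frac{3}{16} \cdot 0\right) 9\right)^{2} = \left(\left(-3 - 0\right) 9\right)^{2} = \left(\left(-3 + 0\right) 9\right)^{2} = \left(\left(-3\right) 9\right)^{2} = \left(-27\right)^{2} = 729$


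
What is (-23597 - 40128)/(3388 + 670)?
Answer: -63725/4058 ≈ -15.704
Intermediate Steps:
(-23597 - 40128)/(3388 + 670) = -63725/4058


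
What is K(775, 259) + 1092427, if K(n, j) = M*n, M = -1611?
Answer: -156098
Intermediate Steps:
K(n, j) = -1611*n
K(775, 259) + 1092427 = -1611*775 + 1092427 = -1248525 + 1092427 = -156098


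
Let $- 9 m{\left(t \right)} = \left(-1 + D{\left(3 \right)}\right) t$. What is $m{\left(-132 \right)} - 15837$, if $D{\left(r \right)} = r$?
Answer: $- \frac{47423}{3} \approx -15808.0$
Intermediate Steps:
$m{\left(t \right)} = - \frac{2 t}{9}$ ($m{\left(t \right)} = - \frac{\left(-1 + 3\right) t}{9} = - \frac{2 t}{9}$)
$m{\left(-132 \right)} - 15837 = \left(- \frac{2}{9}\right) \left(-132\right) - 15837 = \frac{88}{3} - 15837 = - \frac{47423}{3}$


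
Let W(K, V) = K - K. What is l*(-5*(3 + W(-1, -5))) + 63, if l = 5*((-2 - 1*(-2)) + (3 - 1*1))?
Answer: -87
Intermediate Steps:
W(K, V) = 0
l = 10 (l = 5*((-2 + 2) + (3 - 1)) = 5*(0 + 2) = 5*2 = 10)
l*(-5*(3 + W(-1, -5))) + 63 = 10*(-5*(3 + 0)) + 63 = 10*(-5*3) + 63 = 10*(-15) + 63 = -150 + 63 = -87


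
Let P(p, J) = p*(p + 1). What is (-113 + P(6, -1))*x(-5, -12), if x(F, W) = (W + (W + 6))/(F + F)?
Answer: -639/5 ≈ -127.80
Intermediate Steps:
x(F, W) = (6 + 2*W)/(2*F) (x(F, W) = (W + (6 + W))/((2*F)) = (6 + 2*W)*(1/(2*F)) = (6 + 2*W)/(2*F))
P(p, J) = p*(1 + p)
(-113 + P(6, -1))*x(-5, -12) = (-113 + 6*(1 + 6))*((3 - 12)/(-5)) = (-113 + 6*7)*(-1/5*(-9)) = (-113 + 42)*(9/5) = -71*9/5 = -639/5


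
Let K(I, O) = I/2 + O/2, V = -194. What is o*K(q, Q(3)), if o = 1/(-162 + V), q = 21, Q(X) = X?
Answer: -3/89 ≈ -0.033708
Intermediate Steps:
K(I, O) = I/2 + O/2 (K(I, O) = I*(½) + O*(½) = I/2 + O/2)
o = -1/356 (o = 1/(-162 - 194) = 1/(-356) = -1/356 ≈ -0.0028090)
o*K(q, Q(3)) = -((½)*21 + (½)*3)/356 = -(21/2 + 3/2)/356 = -1/356*12 = -3/89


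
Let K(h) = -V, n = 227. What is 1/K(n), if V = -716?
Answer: 1/716 ≈ 0.0013966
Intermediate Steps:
K(h) = 716 (K(h) = -1*(-716) = 716)
1/K(n) = 1/716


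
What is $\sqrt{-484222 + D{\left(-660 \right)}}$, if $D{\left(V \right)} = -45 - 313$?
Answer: $2 i \sqrt{121145} \approx 696.12 i$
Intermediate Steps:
$D{\left(V \right)} = -358$
$\sqrt{-484222 + D{\left(-660 \right)}} = \sqrt{-484222 - 358} = \sqrt{-484580} = 2 i \sqrt{121145}$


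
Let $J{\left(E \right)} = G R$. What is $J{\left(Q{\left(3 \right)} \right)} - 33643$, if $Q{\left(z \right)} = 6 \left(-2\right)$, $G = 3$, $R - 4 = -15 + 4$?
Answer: $-33664$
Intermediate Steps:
$R = -7$ ($R = 4 + \left(-15 + 4\right) = 4 - 11 = -7$)
$Q{\left(z \right)} = -12$
$J{\left(E \right)} = -21$ ($J{\left(E \right)} = 3 \left(-7\right) = -21$)
$J{\left(Q{\left(3 \right)} \right)} - 33643 = -21 - 33643 = -33664$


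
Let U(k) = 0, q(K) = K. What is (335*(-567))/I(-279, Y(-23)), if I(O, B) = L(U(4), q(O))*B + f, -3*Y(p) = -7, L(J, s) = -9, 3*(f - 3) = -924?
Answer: 189945/326 ≈ 582.65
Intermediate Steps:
f = -305 (f = 3 + (1/3)*(-924) = 3 - 308 = -305)
Y(p) = 7/3 (Y(p) = -1/3*(-7) = 7/3)
I(O, B) = -305 - 9*B (I(O, B) = -9*B - 305 = -305 - 9*B)
(335*(-567))/I(-279, Y(-23)) = (335*(-567))/(-305 - 9*7/3) = -189945/(-305 - 21) = -189945/(-326) = -189945*(-1/326) = 189945/326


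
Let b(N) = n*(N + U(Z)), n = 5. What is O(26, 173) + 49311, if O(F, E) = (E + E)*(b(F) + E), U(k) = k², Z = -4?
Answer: 181829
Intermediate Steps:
b(N) = 80 + 5*N (b(N) = 5*(N + (-4)²) = 5*(N + 16) = 5*(16 + N) = 80 + 5*N)
O(F, E) = 2*E*(80 + E + 5*F) (O(F, E) = (E + E)*((80 + 5*F) + E) = (2*E)*(80 + E + 5*F) = 2*E*(80 + E + 5*F))
O(26, 173) + 49311 = 2*173*(80 + 173 + 5*26) + 49311 = 2*173*(80 + 173 + 130) + 49311 = 2*173*383 + 49311 = 132518 + 49311 = 181829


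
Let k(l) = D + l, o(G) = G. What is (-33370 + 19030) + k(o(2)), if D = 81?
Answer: -14257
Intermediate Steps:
k(l) = 81 + l
(-33370 + 19030) + k(o(2)) = (-33370 + 19030) + (81 + 2) = -14340 + 83 = -14257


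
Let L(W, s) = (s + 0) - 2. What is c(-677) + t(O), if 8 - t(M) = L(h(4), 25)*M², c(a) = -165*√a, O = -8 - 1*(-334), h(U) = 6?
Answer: -2444340 - 165*I*√677 ≈ -2.4443e+6 - 4293.2*I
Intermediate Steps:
L(W, s) = -2 + s (L(W, s) = s - 2 = -2 + s)
O = 326 (O = -8 + 334 = 326)
t(M) = 8 - 23*M² (t(M) = 8 - (-2 + 25)*M² = 8 - 23*M²)
c(-677) + t(O) = -165*I*√677 + (8 - 23*326²) = -165*I*√677 + (8 - 23*106276) = -165*I*√677 + (8 - 2444348) = -165*I*√677 - 2444340 = -2444340 - 165*I*√677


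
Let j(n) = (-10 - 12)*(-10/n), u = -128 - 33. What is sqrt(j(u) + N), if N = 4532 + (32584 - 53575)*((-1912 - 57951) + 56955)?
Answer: 2*sqrt(395595665535)/161 ≈ 7813.2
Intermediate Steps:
u = -161
j(n) = 220/n (j(n) = -(-220)/n = 220/n)
N = 61046360 (N = 4532 - 20991*(-59863 + 56955) = 4532 - 20991*(-2908) = 4532 + 61041828 = 61046360)
sqrt(j(u) + N) = sqrt(220/(-161) + 61046360) = sqrt(220*(-1/161) + 61046360) = sqrt(-220/161 + 61046360) = sqrt(9828463740/161) = 2*sqrt(395595665535)/161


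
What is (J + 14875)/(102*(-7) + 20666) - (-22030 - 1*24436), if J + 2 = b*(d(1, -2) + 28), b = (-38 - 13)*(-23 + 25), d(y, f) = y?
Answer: 927101547/19952 ≈ 46467.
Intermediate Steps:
b = -102 (b = -51*2 = -102)
J = -2960 (J = -2 - 102*(1 + 28) = -2 - 102*29 = -2 - 2958 = -2960)
(J + 14875)/(102*(-7) + 20666) - (-22030 - 1*24436) = (-2960 + 14875)/(102*(-7) + 20666) - (-22030 - 1*24436) = 11915/(-714 + 20666) - (-22030 - 24436) = 11915/19952 - 1*(-46466) = 11915*(1/19952) + 46466 = 11915/19952 + 46466 = 927101547/19952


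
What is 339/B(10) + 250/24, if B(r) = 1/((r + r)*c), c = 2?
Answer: 162845/12 ≈ 13570.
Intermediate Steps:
B(r) = 1/(4*r) (B(r) = 1/((r + r)*2) = (1/2)/(2*r) = (1/(2*r))*(1/2) = 1/(4*r))
339/B(10) + 250/24 = 339/(((1/4)/10)) + 250/24 = 339/(((1/4)*(1/10))) + 250*(1/24) = 339/(1/40) + 125/12 = 339*40 + 125/12 = 13560 + 125/12 = 162845/12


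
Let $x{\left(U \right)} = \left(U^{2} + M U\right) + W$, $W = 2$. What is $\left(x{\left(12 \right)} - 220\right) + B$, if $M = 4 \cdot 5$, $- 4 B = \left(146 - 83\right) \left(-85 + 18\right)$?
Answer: $\frac{4885}{4} \approx 1221.3$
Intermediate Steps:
$B = \frac{4221}{4}$ ($B = - \frac{\left(146 - 83\right) \left(-85 + 18\right)}{4} = - \frac{63 \left(-67\right)}{4} = \left(- \frac{1}{4}\right) \left(-4221\right) = \frac{4221}{4} \approx 1055.3$)
$M = 20$
$x{\left(U \right)} = 2 + U^{2} + 20 U$ ($x{\left(U \right)} = \left(U^{2} + 20 U\right) + 2 = 2 + U^{2} + 20 U$)
$\left(x{\left(12 \right)} - 220\right) + B = \left(\left(2 + 12^{2} + 20 \cdot 12\right) - 220\right) + \frac{4221}{4} = \left(\left(2 + 144 + 240\right) - 220\right) + \frac{4221}{4} = \left(386 - 220\right) + \frac{4221}{4} = 166 + \frac{4221}{4} = \frac{4885}{4}$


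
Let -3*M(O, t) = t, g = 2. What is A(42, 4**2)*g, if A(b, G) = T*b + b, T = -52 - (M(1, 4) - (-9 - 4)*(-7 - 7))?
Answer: 11116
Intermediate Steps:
M(O, t) = -t/3
T = 394/3 (T = -52 - (-1/3*4 - (-9 - 4)*(-7 - 7)) = -52 - (-4/3 - (-13)*(-14)) = -52 - (-4/3 - 1*182) = -52 - (-4/3 - 182) = -52 - 1*(-550/3) = -52 + 550/3 = 394/3 ≈ 131.33)
A(b, G) = 397*b/3 (A(b, G) = 394*b/3 + b = 397*b/3)
A(42, 4**2)*g = ((397/3)*42)*2 = 5558*2 = 11116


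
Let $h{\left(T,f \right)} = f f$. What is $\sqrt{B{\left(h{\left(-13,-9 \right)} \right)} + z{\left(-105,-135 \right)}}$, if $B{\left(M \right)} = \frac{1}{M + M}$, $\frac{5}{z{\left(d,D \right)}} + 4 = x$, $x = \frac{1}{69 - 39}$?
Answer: $\frac{i \sqrt{5755078}}{2142} \approx 1.12 i$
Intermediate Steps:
$h{\left(T,f \right)} = f^{2}$
$x = \frac{1}{30} \approx 0.033333$
$z{\left(d,D \right)} = - \frac{150}{119}$ ($z{\left(d,D \right)} = \frac{5}{-4 + \frac{1}{30}} = \frac{5}{- \frac{119}{30}} = 5 \left(- \frac{30}{119}\right) = - \frac{150}{119}$)
$B{\left(M \right)} = \frac{1}{2 M}$
$\sqrt{B{\left(h{\left(-13,-9 \right)} \right)} + z{\left(-105,-135 \right)}} = \sqrt{\frac{1}{2 \left(-9\right)^{2}} - \frac{150}{119}} = \sqrt{\frac{1}{2 \cdot 81} - \frac{150}{119}} = \sqrt{\frac{1}{2} \cdot \frac{1}{81} - \frac{150}{119}} = \sqrt{\frac{1}{162} - \frac{150}{119}} = \sqrt{- \frac{24181}{19278}} = \frac{i \sqrt{5755078}}{2142}$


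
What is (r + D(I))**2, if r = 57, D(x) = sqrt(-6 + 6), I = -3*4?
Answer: 3249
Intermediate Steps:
I = -12
D(x) = 0 (D(x) = sqrt(0) = 0)
(r + D(I))**2 = (57 + 0)**2 = 57**2 = 3249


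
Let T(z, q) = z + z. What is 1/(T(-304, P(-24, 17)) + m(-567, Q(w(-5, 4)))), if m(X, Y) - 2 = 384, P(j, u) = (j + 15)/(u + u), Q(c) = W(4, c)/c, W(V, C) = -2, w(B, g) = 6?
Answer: -1/222 ≈ -0.0045045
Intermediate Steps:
Q(c) = -2/c
P(j, u) = (15 + j)/(2*u) (P(j, u) = (15 + j)/((2*u)) = (15 + j)*(1/(2*u)) = (15 + j)/(2*u))
T(z, q) = 2*z
m(X, Y) = 386 (m(X, Y) = 2 + 384 = 386)
1/(T(-304, P(-24, 17)) + m(-567, Q(w(-5, 4)))) = 1/(2*(-304) + 386) = 1/(-608 + 386) = 1/(-222) = -1/222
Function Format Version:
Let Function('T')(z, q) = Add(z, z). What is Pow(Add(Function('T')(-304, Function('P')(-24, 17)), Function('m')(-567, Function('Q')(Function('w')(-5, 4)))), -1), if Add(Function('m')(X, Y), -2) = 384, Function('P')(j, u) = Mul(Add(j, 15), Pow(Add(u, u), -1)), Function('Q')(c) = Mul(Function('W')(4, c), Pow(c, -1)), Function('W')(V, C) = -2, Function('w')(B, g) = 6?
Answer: Rational(-1, 222) ≈ -0.0045045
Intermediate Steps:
Function('Q')(c) = Mul(-2, Pow(c, -1))
Function('P')(j, u) = Mul(Rational(1, 2), Pow(u, -1), Add(15, j)) (Function('P')(j, u) = Mul(Add(15, j), Pow(Mul(2, u), -1)) = Mul(Add(15, j), Mul(Rational(1, 2), Pow(u, -1))) = Mul(Rational(1, 2), Pow(u, -1), Add(15, j)))
Function('T')(z, q) = Mul(2, z)
Function('m')(X, Y) = 386 (Function('m')(X, Y) = Add(2, 384) = 386)
Pow(Add(Function('T')(-304, Function('P')(-24, 17)), Function('m')(-567, Function('Q')(Function('w')(-5, 4)))), -1) = Pow(Add(Mul(2, -304), 386), -1) = Pow(Add(-608, 386), -1) = Pow(-222, -1) = Rational(-1, 222)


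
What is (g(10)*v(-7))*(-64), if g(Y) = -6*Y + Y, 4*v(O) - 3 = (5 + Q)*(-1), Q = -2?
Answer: 0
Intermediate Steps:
v(O) = 0 (v(O) = ¾ + ((5 - 2)*(-1))/4 = ¾ + (3*(-1))/4 = ¾ + (¼)*(-3) = ¾ - ¾ = 0)
g(Y) = -5*Y
(g(10)*v(-7))*(-64) = (-5*10*0)*(-64) = -50*0*(-64) = 0*(-64) = 0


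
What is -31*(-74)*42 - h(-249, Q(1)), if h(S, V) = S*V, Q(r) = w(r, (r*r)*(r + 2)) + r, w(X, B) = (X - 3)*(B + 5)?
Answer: 92613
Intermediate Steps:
w(X, B) = (-3 + X)*(5 + B)
Q(r) = -15 + 6*r + r**3*(2 + r) - 3*r**2*(2 + r) (Q(r) = (-15 - 3*r*r*(r + 2) + 5*r + ((r*r)*(r + 2))*r) + r = (-15 - 3*r**2*(2 + r) + 5*r + (r**2*(2 + r))*r) + r = (-15 - 3*r**2*(2 + r) + 5*r + r**3*(2 + r)) + r = (-15 + 5*r + r**3*(2 + r) - 3*r**2*(2 + r)) + r = -15 + 6*r + r**3*(2 + r) - 3*r**2*(2 + r))
-31*(-74)*42 - h(-249, Q(1)) = -31*(-74)*42 - (-249)*(-15 + 1**4 - 1*1**3 - 6*1**2 + 6*1) = 2294*42 - (-249)*(-15 + 1 - 1*1 - 6*1 + 6) = 96348 - (-249)*(-15 + 1 - 1 - 6 + 6) = 96348 - (-249)*(-15) = 96348 - 1*3735 = 96348 - 3735 = 92613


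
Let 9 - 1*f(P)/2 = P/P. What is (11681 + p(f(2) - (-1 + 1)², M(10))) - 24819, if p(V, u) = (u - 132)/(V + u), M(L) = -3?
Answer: -170929/13 ≈ -13148.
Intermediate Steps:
f(P) = 16 (f(P) = 18 - 2*P/P = 18 - 2*1 = 18 - 2 = 16)
p(V, u) = (-132 + u)/(V + u)
(11681 + p(f(2) - (-1 + 1)², M(10))) - 24819 = (11681 + (-132 - 3)/((16 - (-1 + 1)²) - 3)) - 24819 = (11681 - 135/((16 - 1*0²) - 3)) - 24819 = (11681 - 135/((16 - 1*0) - 3)) - 24819 = (11681 - 135/((16 + 0) - 3)) - 24819 = (11681 - 135/(16 - 3)) - 24819 = (11681 - 135/13) - 24819 = 151718/13 - 24819 = -170929/13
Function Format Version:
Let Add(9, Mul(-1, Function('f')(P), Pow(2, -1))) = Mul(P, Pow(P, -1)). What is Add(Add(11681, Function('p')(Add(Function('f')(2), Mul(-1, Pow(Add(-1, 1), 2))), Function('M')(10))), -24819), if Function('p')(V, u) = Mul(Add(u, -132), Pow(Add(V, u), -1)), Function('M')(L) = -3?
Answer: Rational(-170929, 13) ≈ -13148.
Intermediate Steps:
Function('f')(P) = 16 (Function('f')(P) = Add(18, Mul(-2, Mul(P, Pow(P, -1)))) = Add(18, Mul(-2, 1)) = Add(18, -2) = 16)
Function('p')(V, u) = Mul(Pow(Add(V, u), -1), Add(-132, u)) (Function('p')(V, u) = Mul(Add(-132, u), Pow(Add(V, u), -1)) = Mul(Pow(Add(V, u), -1), Add(-132, u)))
Add(Add(11681, Function('p')(Add(Function('f')(2), Mul(-1, Pow(Add(-1, 1), 2))), Function('M')(10))), -24819) = Add(Add(11681, Mul(Pow(Add(Add(16, Mul(-1, Pow(Add(-1, 1), 2))), -3), -1), Add(-132, -3))), -24819) = Add(Add(11681, Mul(Pow(Add(Add(16, Mul(-1, Pow(0, 2))), -3), -1), -135)), -24819) = Add(Add(11681, Mul(Pow(Add(Add(16, Mul(-1, 0)), -3), -1), -135)), -24819) = Add(Add(11681, Mul(Pow(Add(Add(16, 0), -3), -1), -135)), -24819) = Add(Add(11681, Mul(Pow(Add(16, -3), -1), -135)), -24819) = Add(Add(11681, Mul(Pow(13, -1), -135)), -24819) = Add(Add(11681, Mul(Rational(1, 13), -135)), -24819) = Add(Add(11681, Rational(-135, 13)), -24819) = Add(Rational(151718, 13), -24819) = Rational(-170929, 13)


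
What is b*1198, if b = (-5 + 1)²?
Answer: 19168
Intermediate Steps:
b = 16 (b = (-4)² = 16)
b*1198 = 16*1198 = 19168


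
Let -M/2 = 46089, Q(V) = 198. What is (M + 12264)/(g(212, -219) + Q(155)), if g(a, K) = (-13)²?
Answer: -79914/367 ≈ -217.75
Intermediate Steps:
M = -92178 (M = -2*46089 = -92178)
g(a, K) = 169
(M + 12264)/(g(212, -219) + Q(155)) = (-92178 + 12264)/(169 + 198) = -79914/367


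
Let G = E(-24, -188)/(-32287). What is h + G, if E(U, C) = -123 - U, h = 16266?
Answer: 525180441/32287 ≈ 16266.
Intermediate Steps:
G = 99/32287 (G = (-123 - 1*(-24))/(-32287) = (-123 + 24)*(-1/32287) = -99*(-1/32287) = 99/32287 ≈ 0.0030662)
h + G = 16266 + 99/32287 = 525180441/32287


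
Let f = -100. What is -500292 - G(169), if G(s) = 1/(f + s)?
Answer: -34520149/69 ≈ -5.0029e+5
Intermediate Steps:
G(s) = 1/(-100 + s)
-500292 - G(169) = -500292 - 1/(-100 + 169) = -500292 - 1/69 = -34520149/69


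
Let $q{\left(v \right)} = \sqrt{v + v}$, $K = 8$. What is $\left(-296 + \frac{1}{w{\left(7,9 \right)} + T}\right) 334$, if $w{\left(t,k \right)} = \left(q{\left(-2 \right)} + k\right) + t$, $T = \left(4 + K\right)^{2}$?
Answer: $- \frac{632815104}{6401} - \frac{167 i}{6401} \approx -98862.0 - 0.02609 i$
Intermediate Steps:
$q{\left(v \right)} = \sqrt{2} \sqrt{v}$ ($q{\left(v \right)} = \sqrt{2 v} = \sqrt{2} \sqrt{v}$)
$T = 144$ ($T = \left(4 + 8\right)^{2} = 12^{2} = 144$)
$w{\left(t,k \right)} = k + t + 2 i$ ($w{\left(t,k \right)} = \left(\sqrt{2} \sqrt{-2} + k\right) + t = \left(\sqrt{2} i \sqrt{2} + k\right) + t = \left(2 i + k\right) + t = \left(k + 2 i\right) + t = k + t + 2 i$)
$\left(-296 + \frac{1}{w{\left(7,9 \right)} + T}\right) 334 = \left(-296 + \frac{1}{\left(9 + 7 + 2 i\right) + 144}\right) 334 = \left(-296 + \frac{1}{\left(16 + 2 i\right) + 144}\right) 334 = \left(-296 + \frac{1}{160 + 2 i}\right) 334 = \left(-296 + \frac{160 - 2 i}{25604}\right) 334 = -98864 + \frac{167 \left(160 - 2 i\right)}{12802}$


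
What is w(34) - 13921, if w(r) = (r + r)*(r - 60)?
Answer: -15689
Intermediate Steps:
w(r) = 2*r*(-60 + r) (w(r) = (2*r)*(-60 + r) = 2*r*(-60 + r))
w(34) - 13921 = 2*34*(-60 + 34) - 13921 = 2*34*(-26) - 13921 = -1768 - 13921 = -15689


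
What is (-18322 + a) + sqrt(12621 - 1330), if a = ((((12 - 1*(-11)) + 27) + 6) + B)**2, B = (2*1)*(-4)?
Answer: -16018 + sqrt(11291) ≈ -15912.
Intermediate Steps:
B = -8 (B = 2*(-4) = -8)
a = 2304 (a = ((((12 - 1*(-11)) + 27) + 6) - 8)**2 = ((((12 + 11) + 27) + 6) - 8)**2 = (((23 + 27) + 6) - 8)**2 = ((50 + 6) - 8)**2 = (56 - 8)**2 = 48**2 = 2304)
(-18322 + a) + sqrt(12621 - 1330) = (-18322 + 2304) + sqrt(12621 - 1330) = -16018 + sqrt(11291)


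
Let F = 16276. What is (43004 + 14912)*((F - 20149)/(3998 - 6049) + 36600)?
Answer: 4347781514268/2051 ≈ 2.1198e+9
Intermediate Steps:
(43004 + 14912)*((F - 20149)/(3998 - 6049) + 36600) = (43004 + 14912)*((16276 - 20149)/(3998 - 6049) + 36600) = 57916*(-3873/(-2051) + 36600) = 57916*(-3873*(-1/2051) + 36600) = 57916*(3873/2051 + 36600) = 57916*(75070473/2051) = 4347781514268/2051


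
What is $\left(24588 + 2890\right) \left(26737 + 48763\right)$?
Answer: $2074589000$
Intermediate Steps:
$\left(24588 + 2890\right) \left(26737 + 48763\right) = 27478 \cdot 75500 = 2074589000$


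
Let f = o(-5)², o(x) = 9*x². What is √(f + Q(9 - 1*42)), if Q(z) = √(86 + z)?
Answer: √(50625 + √53) ≈ 225.02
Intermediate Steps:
f = 50625 (f = (9*(-5)²)² = (9*25)² = 225² = 50625)
√(f + Q(9 - 1*42)) = √(50625 + √(86 + (9 - 1*42))) = √(50625 + √(86 + (9 - 42))) = √(50625 + √(86 - 33)) = √(50625 + √53)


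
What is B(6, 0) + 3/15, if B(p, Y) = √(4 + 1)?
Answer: ⅕ + √5 ≈ 2.4361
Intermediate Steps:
B(p, Y) = √5
B(6, 0) + 3/15 = √5 + 3/15 = √5 + (1/15)*3 = √5 + ⅕ = ⅕ + √5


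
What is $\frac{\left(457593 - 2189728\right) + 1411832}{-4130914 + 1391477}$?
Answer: $\frac{320303}{2739437} \approx 0.11692$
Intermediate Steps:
$\frac{\left(457593 - 2189728\right) + 1411832}{-4130914 + 1391477} = \frac{\left(457593 - 2189728\right) + 1411832}{-2739437} = \left(-1732135 + 1411832\right) \left(- \frac{1}{2739437}\right) = \left(-320303\right) \left(- \frac{1}{2739437}\right) = \frac{320303}{2739437}$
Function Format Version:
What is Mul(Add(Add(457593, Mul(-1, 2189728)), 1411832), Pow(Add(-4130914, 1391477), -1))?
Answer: Rational(320303, 2739437) ≈ 0.11692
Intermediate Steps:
Mul(Add(Add(457593, Mul(-1, 2189728)), 1411832), Pow(Add(-4130914, 1391477), -1)) = Mul(Add(Add(457593, -2189728), 1411832), Pow(-2739437, -1)) = Mul(Add(-1732135, 1411832), Rational(-1, 2739437)) = Mul(-320303, Rational(-1, 2739437)) = Rational(320303, 2739437)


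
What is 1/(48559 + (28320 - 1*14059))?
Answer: 1/62820 ≈ 1.5918e-5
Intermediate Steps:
1/(48559 + (28320 - 1*14059)) = 1/(48559 + (28320 - 14059)) = 1/(48559 + 14261) = 1/62820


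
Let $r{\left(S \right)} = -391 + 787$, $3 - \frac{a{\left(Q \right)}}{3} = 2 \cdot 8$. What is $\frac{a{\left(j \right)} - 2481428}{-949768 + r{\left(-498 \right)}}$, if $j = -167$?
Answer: $\frac{2481467}{949372} \approx 2.6138$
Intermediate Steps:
$a{\left(Q \right)} = -39$ ($a{\left(Q \right)} = 9 - 3 \cdot 2 \cdot 8 = 9 - 48 = -39$)
$r{\left(S \right)} = 396$
$\frac{a{\left(j \right)} - 2481428}{-949768 + r{\left(-498 \right)}} = \frac{-39 - 2481428}{-949768 + 396} = - \frac{2481467}{-949372} = \left(-2481467\right) \left(- \frac{1}{949372}\right) = \frac{2481467}{949372}$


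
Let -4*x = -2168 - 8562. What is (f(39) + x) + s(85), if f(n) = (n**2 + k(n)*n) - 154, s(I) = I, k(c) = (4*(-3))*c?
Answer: -28235/2 ≈ -14118.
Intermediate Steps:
k(c) = -12*c
f(n) = -154 - 11*n**2 (f(n) = (n**2 + (-12*n)*n) - 154 = (n**2 - 12*n**2) - 154 = -11*n**2 - 154 = -154 - 11*n**2)
x = 5365/2 (x = -(-2168 - 8562)/4 = -1/4*(-10730) = 5365/2 ≈ 2682.5)
(f(39) + x) + s(85) = ((-154 - 11*39**2) + 5365/2) + 85 = ((-154 - 11*1521) + 5365/2) + 85 = ((-154 - 16731) + 5365/2) + 85 = (-16885 + 5365/2) + 85 = -28405/2 + 85 = -28235/2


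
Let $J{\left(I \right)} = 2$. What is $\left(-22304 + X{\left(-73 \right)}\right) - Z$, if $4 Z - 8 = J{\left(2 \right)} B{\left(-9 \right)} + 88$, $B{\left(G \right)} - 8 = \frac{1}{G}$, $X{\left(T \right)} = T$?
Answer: $- \frac{403289}{18} \approx -22405.0$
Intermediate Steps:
$B{\left(G \right)} = 8 + \frac{1}{G}$
$Z = \frac{503}{18}$ ($Z = 2 + \frac{2 \left(8 + \frac{1}{-9}\right) + 88}{4} = 2 + \frac{2 \left(8 - \frac{1}{9}\right) + 88}{4} = 2 + \frac{2 \cdot \frac{71}{9} + 88}{4} = 2 + \frac{\frac{142}{9} + 88}{4} = 2 + \frac{1}{4} \cdot \frac{934}{9} = 2 + \frac{467}{18} = \frac{503}{18} \approx 27.944$)
$\left(-22304 + X{\left(-73 \right)}\right) - Z = \left(-22304 - 73\right) - \frac{503}{18} = -22377 - \frac{503}{18} = - \frac{403289}{18}$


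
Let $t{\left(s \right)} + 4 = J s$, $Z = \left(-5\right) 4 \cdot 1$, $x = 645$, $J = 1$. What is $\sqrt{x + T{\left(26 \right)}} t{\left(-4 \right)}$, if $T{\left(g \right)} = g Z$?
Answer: $- 40 \sqrt{5} \approx -89.443$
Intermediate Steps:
$Z = -20$ ($Z = \left(-20\right) 1 = -20$)
$T{\left(g \right)} = - 20 g$ ($T{\left(g \right)} = g \left(-20\right) = - 20 g$)
$t{\left(s \right)} = -4 + s$ ($t{\left(s \right)} = -4 + 1 s = -4 + s$)
$\sqrt{x + T{\left(26 \right)}} t{\left(-4 \right)} = \sqrt{645 - 520} \left(-4 - 4\right) = \sqrt{645 - 520} \left(-8\right) = \sqrt{125} \left(-8\right) = 5 \sqrt{5} \left(-8\right) = - 40 \sqrt{5}$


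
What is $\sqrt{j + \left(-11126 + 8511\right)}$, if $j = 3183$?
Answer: $2 \sqrt{142} \approx 23.833$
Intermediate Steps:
$\sqrt{j + \left(-11126 + 8511\right)} = \sqrt{3183 + \left(-11126 + 8511\right)} = \sqrt{3183 - 2615} = \sqrt{568} = 2 \sqrt{142}$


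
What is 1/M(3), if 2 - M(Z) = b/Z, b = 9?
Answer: -1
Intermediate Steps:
M(Z) = 2 - 9/Z
1/M(3) = 1/(2 - 9/3) = 1/(2 - 9*1/3) = 1/(2 - 3) = 1/(-1) = -1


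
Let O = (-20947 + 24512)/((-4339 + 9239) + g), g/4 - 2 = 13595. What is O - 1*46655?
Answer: -2766078075/59288 ≈ -46655.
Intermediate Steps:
g = 54388 (g = 8 + 4*13595 = 8 + 54380 = 54388)
O = 3565/59288 (O = (-20947 + 24512)/((-4339 + 9239) + 54388) = 3565/(4900 + 54388) = 3565/59288 ≈ 0.060130)
O - 1*46655 = 3565/59288 - 1*46655 = 3565/59288 - 46655 = -2766078075/59288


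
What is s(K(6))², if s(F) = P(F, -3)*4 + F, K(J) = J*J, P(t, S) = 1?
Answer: 1600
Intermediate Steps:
K(J) = J²
s(F) = 4 + F (s(F) = 1*4 + F = 4 + F)
s(K(6))² = (4 + 6²)² = (4 + 36)² = 40² = 1600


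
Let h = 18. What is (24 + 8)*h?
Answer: 576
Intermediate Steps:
(24 + 8)*h = (24 + 8)*18 = 32*18 = 576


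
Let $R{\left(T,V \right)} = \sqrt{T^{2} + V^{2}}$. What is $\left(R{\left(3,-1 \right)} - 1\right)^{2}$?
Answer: $\left(1 - \sqrt{10}\right)^{2} \approx 4.6754$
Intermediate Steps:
$\left(R{\left(3,-1 \right)} - 1\right)^{2} = \left(\sqrt{3^{2} + \left(-1\right)^{2}} - 1\right)^{2} = \left(\sqrt{9 + 1} - 1\right)^{2} = \left(\sqrt{10} - 1\right)^{2} = \left(-1 + \sqrt{10}\right)^{2}$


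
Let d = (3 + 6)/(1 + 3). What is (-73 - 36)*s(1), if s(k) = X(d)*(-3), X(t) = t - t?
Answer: 0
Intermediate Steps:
d = 9/4 ≈ 2.2500
X(t) = 0
s(k) = 0 (s(k) = 0*(-3) = 0)
(-73 - 36)*s(1) = (-73 - 36)*0 = -109*0 = 0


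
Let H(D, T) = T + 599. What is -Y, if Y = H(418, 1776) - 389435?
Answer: 387060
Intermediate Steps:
H(D, T) = 599 + T
Y = -387060 (Y = (599 + 1776) - 389435 = 2375 - 389435 = -387060)
-Y = -1*(-387060) = 387060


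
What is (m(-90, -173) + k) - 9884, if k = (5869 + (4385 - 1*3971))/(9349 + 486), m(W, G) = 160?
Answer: -95629257/9835 ≈ -9723.4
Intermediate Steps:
k = 6283/9835 (k = (5869 + (4385 - 3971))/9835 = (5869 + 414)*(1/9835) = 6283*(1/9835) = 6283/9835 ≈ 0.63884)
(m(-90, -173) + k) - 9884 = (160 + 6283/9835) - 9884 = 1579883/9835 - 9884 = -95629257/9835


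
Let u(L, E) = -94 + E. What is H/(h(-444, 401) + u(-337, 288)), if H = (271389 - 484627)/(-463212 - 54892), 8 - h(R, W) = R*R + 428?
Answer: -106619/51127020824 ≈ -2.0854e-6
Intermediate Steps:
h(R, W) = -420 - R**2 (h(R, W) = 8 - (R*R + 428) = 8 - (R**2 + 428) = 8 - (428 + R**2) = 8 + (-428 - R**2) = -420 - R**2)
H = 106619/259052 (H = -213238/(-518104) = -213238*(-1/518104) = 106619/259052 ≈ 0.41157)
H/(h(-444, 401) + u(-337, 288)) = 106619/(259052*((-420 - 1*(-444)**2) + (-94 + 288))) = 106619/(259052*((-420 - 1*197136) + 194)) = 106619/(259052*((-420 - 197136) + 194)) = 106619/(259052*(-197556 + 194)) = (106619/259052)/(-197362) = (106619/259052)*(-1/197362) = -106619/51127020824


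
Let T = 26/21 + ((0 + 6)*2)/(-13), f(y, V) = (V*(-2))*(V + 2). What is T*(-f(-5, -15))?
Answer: 860/7 ≈ 122.86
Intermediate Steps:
f(y, V) = -2*V*(2 + V) (f(y, V) = (-2*V)*(2 + V) = -2*V*(2 + V))
T = 86/273 (T = 26*(1/21) + (6*2)*(-1/13) = 26/21 + 12*(-1/13) = 26/21 - 12/13 = 86/273 ≈ 0.31502)
T*(-f(-5, -15)) = 86*(-(-2)*(-15)*(2 - 15))/273 = 86*(-(-2)*(-15)*(-13))/273 = 86*(-1*(-390))/273 = (86/273)*390 = 860/7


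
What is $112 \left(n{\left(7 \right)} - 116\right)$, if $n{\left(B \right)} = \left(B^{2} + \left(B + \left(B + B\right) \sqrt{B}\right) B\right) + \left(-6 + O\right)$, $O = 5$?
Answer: $-2128 + 10976 \sqrt{7} \approx 26912.0$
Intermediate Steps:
$n{\left(B \right)} = -1 + B^{2} + B \left(B + 2 B^{\frac{3}{2}}\right)$ ($n{\left(B \right)} = \left(B^{2} + \left(B + \left(B + B\right) \sqrt{B}\right) B\right) + \left(-6 + 5\right) = \left(B^{2} + \left(B + 2 B \sqrt{B}\right) B\right) - 1 = \left(B^{2} + \left(B + 2 B^{\frac{3}{2}}\right) B\right) - 1 = \left(B^{2} + B \left(B + 2 B^{\frac{3}{2}}\right)\right) - 1 = -1 + B^{2} + B \left(B + 2 B^{\frac{3}{2}}\right)$)
$112 \left(n{\left(7 \right)} - 116\right) = 112 \left(\left(-1 + 2 \cdot 7^{2} + 2 \cdot 7^{\frac{5}{2}}\right) - 116\right) = 112 \left(\left(-1 + 2 \cdot 49 + 2 \cdot 49 \sqrt{7}\right) - 116\right) = 112 \left(\left(-1 + 98 + 98 \sqrt{7}\right) - 116\right) = 112 \left(\left(97 + 98 \sqrt{7}\right) - 116\right) = 112 \left(-19 + 98 \sqrt{7}\right) = -2128 + 10976 \sqrt{7}$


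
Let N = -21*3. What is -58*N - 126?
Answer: 3528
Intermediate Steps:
N = -63
-58*N - 126 = -58*(-63) - 126 = 3654 - 126 = 3528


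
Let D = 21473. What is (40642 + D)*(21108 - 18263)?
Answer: 176717175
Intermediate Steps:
(40642 + D)*(21108 - 18263) = (40642 + 21473)*(21108 - 18263) = 62115*2845 = 176717175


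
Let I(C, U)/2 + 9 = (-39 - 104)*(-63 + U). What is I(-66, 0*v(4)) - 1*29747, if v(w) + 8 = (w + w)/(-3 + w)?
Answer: -11747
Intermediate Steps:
v(w) = -8 + 2*w/(-3 + w) (v(w) = -8 + (w + w)/(-3 + w) = -8 + (2*w)/(-3 + w) = -8 + 2*w/(-3 + w))
I(C, U) = 18000 - 286*U (I(C, U) = -18 + 2*((-39 - 104)*(-63 + U)) = -18 + 2*(-143*(-63 + U)) = -18 + 2*(9009 - 143*U) = -18 + (18018 - 286*U) = 18000 - 286*U)
I(-66, 0*v(4)) - 1*29747 = (18000 - 0*6*(4 - 1*4)/(-3 + 4)) - 1*29747 = (18000 - 0*6*(4 - 4)/1) - 29747 = (18000 - 0*6*1*0) - 29747 = (18000 - 0*0) - 29747 = (18000 - 286*0) - 29747 = (18000 + 0) - 29747 = 18000 - 29747 = -11747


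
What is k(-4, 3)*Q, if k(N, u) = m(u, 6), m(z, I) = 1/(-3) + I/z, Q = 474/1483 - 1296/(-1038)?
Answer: 670550/256559 ≈ 2.6136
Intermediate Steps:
Q = 402330/256559 (Q = 474*(1/1483) - 1296*(-1/1038) = 474/1483 + 216/173 = 402330/256559 ≈ 1.5682)
m(z, I) = -⅓ + I/z (m(z, I) = 1*(-⅓) + I/z = -⅓ + I/z)
k(N, u) = (6 - u/3)/u
k(-4, 3)*Q = ((⅓)*(18 - 1*3)/3)*(402330/256559) = ((⅓)*(⅓)*(18 - 3))*(402330/256559) = ((⅓)*(⅓)*15)*(402330/256559) = (5/3)*(402330/256559) = 670550/256559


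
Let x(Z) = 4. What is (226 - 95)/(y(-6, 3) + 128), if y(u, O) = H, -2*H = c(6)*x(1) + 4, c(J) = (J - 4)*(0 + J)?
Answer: 131/102 ≈ 1.2843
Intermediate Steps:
c(J) = J*(-4 + J) (c(J) = (-4 + J)*J = J*(-4 + J))
H = -26 (H = -((6*(-4 + 6))*4 + 4)/2 = -((6*2)*4 + 4)/2 = -(12*4 + 4)/2 = -(48 + 4)/2 = -½*52 = -26)
y(u, O) = -26
(226 - 95)/(y(-6, 3) + 128) = (226 - 95)/(-26 + 128) = 131/102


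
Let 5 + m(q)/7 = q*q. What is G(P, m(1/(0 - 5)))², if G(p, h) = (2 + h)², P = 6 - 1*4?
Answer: 447726927376/390625 ≈ 1.1462e+6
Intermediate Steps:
m(q) = -35 + 7*q² (m(q) = -35 + 7*(q*q) = -35 + 7*q²)
P = 2 (P = 6 - 4 = 2)
G(P, m(1/(0 - 5)))² = ((2 + (-35 + 7*(1/(0 - 5))²))²)² = ((2 + (-35 + 7*(1/(-5))²))²)² = ((2 + (-35 + 7*(-⅕)²))²)² = ((2 + (-35 + 7*(1/25)))²)² = ((2 + (-35 + 7/25))²)² = ((2 - 868/25)²)² = ((-818/25)²)² = (669124/625)² = 447726927376/390625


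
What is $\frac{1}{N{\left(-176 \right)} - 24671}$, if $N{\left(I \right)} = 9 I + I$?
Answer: $- \frac{1}{26431} \approx -3.7834 \cdot 10^{-5}$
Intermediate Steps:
$N{\left(I \right)} = 10 I$
$\frac{1}{N{\left(-176 \right)} - 24671} = \frac{1}{10 \left(-176\right) - 24671} = \frac{1}{-1760 - 24671} = \frac{1}{-26431} = - \frac{1}{26431}$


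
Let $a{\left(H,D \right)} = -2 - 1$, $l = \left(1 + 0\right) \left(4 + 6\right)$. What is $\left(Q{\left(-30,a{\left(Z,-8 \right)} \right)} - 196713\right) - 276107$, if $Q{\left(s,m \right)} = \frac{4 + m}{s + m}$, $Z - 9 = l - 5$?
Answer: $- \frac{15603061}{33} \approx -4.7282 \cdot 10^{5}$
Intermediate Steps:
$l = 10$ ($l = 1 \cdot 10 = 10$)
$Z = 14$ ($Z = 9 + \left(10 - 5\right) = 9 + 5 = 14$)
$a{\left(H,D \right)} = -3$
$Q{\left(s,m \right)} = \frac{4 + m}{m + s}$
$\left(Q{\left(-30,a{\left(Z,-8 \right)} \right)} - 196713\right) - 276107 = \left(\frac{4 - 3}{-3 - 30} - 196713\right) - 276107 = \left(\frac{1}{-33} \cdot 1 - 196713\right) - 276107 = \left(\left(- \frac{1}{33}\right) 1 - 196713\right) - 276107 = \left(- \frac{1}{33} - 196713\right) - 276107 = - \frac{6491530}{33} - 276107 = - \frac{15603061}{33}$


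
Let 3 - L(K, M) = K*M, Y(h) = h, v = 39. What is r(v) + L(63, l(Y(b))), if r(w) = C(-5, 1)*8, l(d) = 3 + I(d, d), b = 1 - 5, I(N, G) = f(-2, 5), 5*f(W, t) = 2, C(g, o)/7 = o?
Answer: -776/5 ≈ -155.20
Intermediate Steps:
C(g, o) = 7*o
f(W, t) = ⅖ (f(W, t) = (⅕)*2 = ⅖)
I(N, G) = ⅖
b = -4
l(d) = 17/5 (l(d) = 3 + ⅖ = 17/5)
r(w) = 56 (r(w) = (7*1)*8 = 7*8 = 56)
L(K, M) = 3 - K*M
r(v) + L(63, l(Y(b))) = 56 + (3 - 1*63*17/5) = 56 + (3 - 1071/5) = 56 - 1056/5 = -776/5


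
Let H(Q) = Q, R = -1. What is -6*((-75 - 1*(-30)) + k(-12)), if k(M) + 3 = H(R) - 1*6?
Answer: 330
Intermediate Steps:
k(M) = -10 (k(M) = -3 + (-1 - 1*6) = -3 + (-1 - 6) = -3 - 7 = -10)
-6*((-75 - 1*(-30)) + k(-12)) = -6*((-75 - 1*(-30)) - 10) = -6*((-75 + 30) - 10) = -6*(-45 - 10) = -6*(-55) = 330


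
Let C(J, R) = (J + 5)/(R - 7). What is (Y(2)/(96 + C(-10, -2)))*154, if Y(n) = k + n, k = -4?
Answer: -252/79 ≈ -3.1899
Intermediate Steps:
C(J, R) = (5 + J)/(-7 + R)
Y(n) = -4 + n
(Y(2)/(96 + C(-10, -2)))*154 = ((-4 + 2)/(96 + (5 - 10)/(-7 - 2)))*154 = (-2/(96 - 5/(-9)))*154 = (-2/(96 - 1/9*(-5)))*154 = (-2/(96 + 5/9))*154 = (-2/(869/9))*154 = ((9/869)*(-2))*154 = -18/869*154 = -252/79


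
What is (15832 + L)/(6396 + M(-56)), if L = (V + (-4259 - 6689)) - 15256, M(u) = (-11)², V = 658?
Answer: -9714/6517 ≈ -1.4906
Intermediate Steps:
M(u) = 121
L = -25546 (L = (658 + (-4259 - 6689)) - 15256 = (658 - 10948) - 15256 = -10290 - 15256 = -25546)
(15832 + L)/(6396 + M(-56)) = (15832 - 25546)/(6396 + 121) = -9714/6517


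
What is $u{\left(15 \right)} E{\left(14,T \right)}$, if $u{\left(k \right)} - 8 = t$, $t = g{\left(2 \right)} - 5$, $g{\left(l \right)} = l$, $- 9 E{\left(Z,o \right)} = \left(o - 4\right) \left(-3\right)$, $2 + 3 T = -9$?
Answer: $- \frac{115}{9} \approx -12.778$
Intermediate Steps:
$T = - \frac{11}{3}$ ($T = - \frac{2}{3} + \frac{1}{3} \left(-9\right) = - \frac{2}{3} - 3 = - \frac{11}{3} \approx -3.6667$)
$E{\left(Z,o \right)} = - \frac{4}{3} + \frac{o}{3}$ ($E{\left(Z,o \right)} = - \frac{\left(o - 4\right) \left(-3\right)}{9} = - \frac{\left(-4 + o\right) \left(-3\right)}{9} = - \frac{12 - 3 o}{9} = - \frac{4}{3} + \frac{o}{3}$)
$t = -3$ ($t = 2 - 5 = -3$)
$u{\left(k \right)} = 5$ ($u{\left(k \right)} = 8 - 3 = 5$)
$u{\left(15 \right)} E{\left(14,T \right)} = 5 \left(- \frac{4}{3} + \frac{1}{3} \left(- \frac{11}{3}\right)\right) = 5 \left(- \frac{4}{3} - \frac{11}{9}\right) = 5 \left(- \frac{23}{9}\right) = - \frac{115}{9}$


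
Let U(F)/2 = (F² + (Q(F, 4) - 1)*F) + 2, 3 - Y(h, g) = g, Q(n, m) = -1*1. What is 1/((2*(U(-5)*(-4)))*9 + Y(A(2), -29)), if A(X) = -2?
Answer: -1/5296 ≈ -0.00018882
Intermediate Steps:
Q(n, m) = -1
Y(h, g) = 3 - g
U(F) = 4 - 4*F + 2*F² (U(F) = 2*((F² + (-1 - 1)*F) + 2) = 2*((F² - 2*F) + 2) = 2*(2 + F² - 2*F) = 4 - 4*F + 2*F²)
1/((2*(U(-5)*(-4)))*9 + Y(A(2), -29)) = 1/((2*((4 - 4*(-5) + 2*(-5)²)*(-4)))*9 + (3 - 1*(-29))) = 1/((2*((4 + 20 + 2*25)*(-4)))*9 + (3 + 29)) = 1/((2*((4 + 20 + 50)*(-4)))*9 + 32) = 1/((2*(74*(-4)))*9 + 32) = 1/((2*(-296))*9 + 32) = 1/(-592*9 + 32) = 1/(-5328 + 32) = 1/(-5296) = -1/5296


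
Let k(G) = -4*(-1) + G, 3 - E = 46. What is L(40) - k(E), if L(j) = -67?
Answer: -28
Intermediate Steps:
E = -43 (E = 3 - 1*46 = 3 - 46 = -43)
k(G) = 4 + G
L(40) - k(E) = -67 - (4 - 43) = -67 - 1*(-39) = -67 + 39 = -28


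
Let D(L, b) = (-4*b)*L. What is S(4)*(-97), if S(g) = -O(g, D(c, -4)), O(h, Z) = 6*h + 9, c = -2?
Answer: 3201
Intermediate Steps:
D(L, b) = -4*L*b
O(h, Z) = 9 + 6*h
S(g) = -9 - 6*g (S(g) = -(9 + 6*g) = -9 - 6*g)
S(4)*(-97) = (-9 - 6*4)*(-97) = (-9 - 24)*(-97) = -33*(-97) = 3201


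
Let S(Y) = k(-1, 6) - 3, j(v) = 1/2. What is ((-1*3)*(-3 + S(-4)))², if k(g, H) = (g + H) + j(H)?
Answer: 9/4 ≈ 2.2500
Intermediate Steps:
j(v) = ½
k(g, H) = ½ + H + g (k(g, H) = (g + H) + ½ = (H + g) + ½ = ½ + H + g)
S(Y) = 5/2 (S(Y) = (½ + 6 - 1) - 3 = 11/2 - 3 = 5/2)
((-1*3)*(-3 + S(-4)))² = ((-1*3)*(-3 + 5/2))² = (-3*(-½))² = (3/2)² = 9/4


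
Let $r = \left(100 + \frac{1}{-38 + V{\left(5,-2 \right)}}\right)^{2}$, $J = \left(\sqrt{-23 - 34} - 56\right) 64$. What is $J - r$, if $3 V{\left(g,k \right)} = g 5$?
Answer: $- \frac{107545473}{7921} + 64 i \sqrt{57} \approx -13577.0 + 483.19 i$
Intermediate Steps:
$J = -3584 + 64 i \sqrt{57}$ ($J = \left(\sqrt{-57} - 56\right) 64 = \left(i \sqrt{57} - 56\right) 64 = \left(-56 + i \sqrt{57}\right) 64 = -3584 + 64 i \sqrt{57} \approx -3584.0 + 483.19 i$)
$V{\left(g,k \right)} = \frac{5 g}{3}$ ($V{\left(g,k \right)} = \frac{g 5}{3} = \frac{5 g}{3}$)
$r = \frac{79156609}{7921}$ ($r = \left(100 + \frac{1}{-38 + \frac{5}{3} \cdot 5}\right)^{2} = \left(100 + \frac{1}{-38 + \frac{25}{3}}\right)^{2} = \left(100 + \frac{1}{- \frac{89}{3}}\right)^{2} = \left(100 - \frac{3}{89}\right)^{2} = \left(\frac{8897}{89}\right)^{2} = \frac{79156609}{7921} \approx 9993.3$)
$J - r = \left(-3584 + 64 i \sqrt{57}\right) - \frac{79156609}{7921} = - \frac{107545473}{7921} + 64 i \sqrt{57}$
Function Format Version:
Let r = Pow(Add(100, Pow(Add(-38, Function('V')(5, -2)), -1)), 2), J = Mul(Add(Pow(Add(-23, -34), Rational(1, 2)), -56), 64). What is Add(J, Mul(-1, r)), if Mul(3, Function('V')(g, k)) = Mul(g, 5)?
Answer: Add(Rational(-107545473, 7921), Mul(64, I, Pow(57, Rational(1, 2)))) ≈ Add(-13577., Mul(483.19, I))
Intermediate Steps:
J = Add(-3584, Mul(64, I, Pow(57, Rational(1, 2)))) (J = Mul(Add(Pow(-57, Rational(1, 2)), -56), 64) = Mul(Add(Mul(I, Pow(57, Rational(1, 2))), -56), 64) = Mul(Add(-56, Mul(I, Pow(57, Rational(1, 2)))), 64) = Add(-3584, Mul(64, I, Pow(57, Rational(1, 2)))) ≈ Add(-3584.0, Mul(483.19, I)))
Function('V')(g, k) = Mul(Rational(5, 3), g) (Function('V')(g, k) = Mul(Rational(1, 3), Mul(g, 5)) = Mul(Rational(1, 3), Mul(5, g)) = Mul(Rational(5, 3), g))
r = Rational(79156609, 7921) (r = Pow(Add(100, Pow(Add(-38, Mul(Rational(5, 3), 5)), -1)), 2) = Pow(Add(100, Pow(Add(-38, Rational(25, 3)), -1)), 2) = Pow(Add(100, Pow(Rational(-89, 3), -1)), 2) = Pow(Add(100, Rational(-3, 89)), 2) = Pow(Rational(8897, 89), 2) = Rational(79156609, 7921) ≈ 9993.3)
Add(J, Mul(-1, r)) = Add(Add(-3584, Mul(64, I, Pow(57, Rational(1, 2)))), Mul(-1, Rational(79156609, 7921))) = Add(Add(-3584, Mul(64, I, Pow(57, Rational(1, 2)))), Rational(-79156609, 7921)) = Add(Rational(-107545473, 7921), Mul(64, I, Pow(57, Rational(1, 2))))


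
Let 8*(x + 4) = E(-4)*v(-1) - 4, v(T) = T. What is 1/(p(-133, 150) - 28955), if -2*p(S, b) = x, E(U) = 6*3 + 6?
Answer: -4/115805 ≈ -3.4541e-5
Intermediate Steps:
E(U) = 24 (E(U) = 18 + 6 = 24)
x = -15/2 (x = -4 + (24*(-1) - 4)/8 = -4 + (-24 - 4)/8 = -4 + (⅛)*(-28) = -4 - 7/2 = -15/2 ≈ -7.5000)
p(S, b) = 15/4 (p(S, b) = -½*(-15/2) = 15/4)
1/(p(-133, 150) - 28955) = 1/(15/4 - 28955) = 1/(-115805/4) = -4/115805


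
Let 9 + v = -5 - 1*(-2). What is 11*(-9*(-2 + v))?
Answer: 1386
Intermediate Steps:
v = -12 (v = -9 + (-5 - 1*(-2)) = -9 + (-5 + 2) = -9 - 3 = -12)
11*(-9*(-2 + v)) = 11*(-9*(-2 - 12)) = 11*(-9*(-14)) = 11*126 = 1386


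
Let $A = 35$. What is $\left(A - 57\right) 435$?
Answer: $-9570$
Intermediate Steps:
$\left(A - 57\right) 435 = \left(35 - 57\right) 435 = \left(-22\right) 435 = -9570$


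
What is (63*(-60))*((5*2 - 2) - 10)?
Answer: 7560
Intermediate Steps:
(63*(-60))*((5*2 - 2) - 10) = -3780*((10 - 2) - 10) = -3780*(8 - 10) = -3780*(-2) = 7560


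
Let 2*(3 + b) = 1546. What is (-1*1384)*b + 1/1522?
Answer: -1621964959/1522 ≈ -1.0657e+6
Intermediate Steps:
b = 770 (b = -3 + (½)*1546 = -3 + 773 = 770)
(-1*1384)*b + 1/1522 = -1*1384*770 + 1/1522 = -1384*770 + 1/1522 = -1065680 + 1/1522 = -1621964959/1522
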